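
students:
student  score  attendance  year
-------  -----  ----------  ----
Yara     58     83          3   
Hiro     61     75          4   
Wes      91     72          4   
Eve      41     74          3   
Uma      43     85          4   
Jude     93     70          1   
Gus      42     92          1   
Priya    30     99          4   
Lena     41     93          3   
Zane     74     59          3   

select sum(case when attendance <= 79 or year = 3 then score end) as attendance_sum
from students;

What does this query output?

459

student=Yara: ✓ → 58
student=Hiro: ✓ → 61
student=Wes: ✓ → 91
student=Eve: ✓ → 41
student=Uma: ✗
student=Jude: ✓ → 93
student=Gus: ✗
student=Priya: ✗
student=Lena: ✓ → 41
student=Zane: ✓ → 74
attendance_sum = 58 + 61 + 91 + 41 + 93 + 41 + 74 = 459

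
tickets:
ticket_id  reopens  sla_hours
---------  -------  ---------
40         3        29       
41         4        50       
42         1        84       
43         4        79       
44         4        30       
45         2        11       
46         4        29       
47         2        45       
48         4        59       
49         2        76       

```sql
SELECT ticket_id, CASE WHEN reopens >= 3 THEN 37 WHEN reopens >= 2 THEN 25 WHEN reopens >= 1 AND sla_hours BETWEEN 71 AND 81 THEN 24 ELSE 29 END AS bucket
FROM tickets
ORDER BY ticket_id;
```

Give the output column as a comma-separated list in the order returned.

37, 37, 29, 37, 37, 25, 37, 25, 37, 25

ticket_id=40: reopens >= 3 → 37
ticket_id=41: reopens >= 3 → 37
ticket_id=42: ELSE → 29
ticket_id=43: reopens >= 3 → 37
ticket_id=44: reopens >= 3 → 37
ticket_id=45: reopens >= 2 → 25
ticket_id=46: reopens >= 3 → 37
ticket_id=47: reopens >= 2 → 25
ticket_id=48: reopens >= 3 → 37
ticket_id=49: reopens >= 2 → 25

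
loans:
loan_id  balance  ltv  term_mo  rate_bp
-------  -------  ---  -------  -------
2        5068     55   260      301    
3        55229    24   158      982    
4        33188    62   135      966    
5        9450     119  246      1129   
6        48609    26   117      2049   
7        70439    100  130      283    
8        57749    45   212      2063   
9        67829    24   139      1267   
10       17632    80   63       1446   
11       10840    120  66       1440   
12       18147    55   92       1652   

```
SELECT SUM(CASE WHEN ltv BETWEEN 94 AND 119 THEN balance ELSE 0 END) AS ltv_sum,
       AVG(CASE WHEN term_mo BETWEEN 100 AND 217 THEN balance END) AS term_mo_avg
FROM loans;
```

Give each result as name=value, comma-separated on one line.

[ltv_sum: ltv BETWEEN 94 AND 119]
loan_id=2: ✗
loan_id=3: ✗
loan_id=4: ✗
loan_id=5: ✓ → 9450
loan_id=6: ✗
loan_id=7: ✓ → 70439
loan_id=8: ✗
loan_id=9: ✗
loan_id=10: ✗
loan_id=11: ✗
loan_id=12: ✗
ltv_sum = 9450 + 70439 = 79889
—
[term_mo_avg: term_mo BETWEEN 100 AND 217]
loan_id=2: ✗
loan_id=3: ✓ → 55229
loan_id=4: ✓ → 33188
loan_id=5: ✗
loan_id=6: ✓ → 48609
loan_id=7: ✓ → 70439
loan_id=8: ✓ → 57749
loan_id=9: ✓ → 67829
loan_id=10: ✗
loan_id=11: ✗
loan_id=12: ✗
term_mo_avg = (55229 + 33188 + 48609 + 70439 + 57749 + 67829) / 6 = 55507.1666666667

ltv_sum=79889, term_mo_avg=55507.1666666667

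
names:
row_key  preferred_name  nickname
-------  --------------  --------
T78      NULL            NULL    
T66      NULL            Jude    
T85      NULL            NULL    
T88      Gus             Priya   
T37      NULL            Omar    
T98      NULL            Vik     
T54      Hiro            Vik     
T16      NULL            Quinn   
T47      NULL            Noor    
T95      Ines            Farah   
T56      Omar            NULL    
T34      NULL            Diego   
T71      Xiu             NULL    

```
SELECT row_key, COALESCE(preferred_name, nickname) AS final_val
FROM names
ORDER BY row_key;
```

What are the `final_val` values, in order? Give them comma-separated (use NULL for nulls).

Quinn, Diego, Omar, Noor, Hiro, Omar, Jude, Xiu, NULL, NULL, Gus, Ines, Vik

row_key=T16: preferred_name=NULL, nickname=Quinn → Quinn
row_key=T34: preferred_name=NULL, nickname=Diego → Diego
row_key=T37: preferred_name=NULL, nickname=Omar → Omar
row_key=T47: preferred_name=NULL, nickname=Noor → Noor
row_key=T54: preferred_name=Hiro → Hiro
row_key=T56: preferred_name=Omar → Omar
row_key=T66: preferred_name=NULL, nickname=Jude → Jude
row_key=T71: preferred_name=Xiu → Xiu
row_key=T78: preferred_name=NULL, nickname=NULL (all NULL) → NULL
row_key=T85: preferred_name=NULL, nickname=NULL (all NULL) → NULL
row_key=T88: preferred_name=Gus → Gus
row_key=T95: preferred_name=Ines → Ines
row_key=T98: preferred_name=NULL, nickname=Vik → Vik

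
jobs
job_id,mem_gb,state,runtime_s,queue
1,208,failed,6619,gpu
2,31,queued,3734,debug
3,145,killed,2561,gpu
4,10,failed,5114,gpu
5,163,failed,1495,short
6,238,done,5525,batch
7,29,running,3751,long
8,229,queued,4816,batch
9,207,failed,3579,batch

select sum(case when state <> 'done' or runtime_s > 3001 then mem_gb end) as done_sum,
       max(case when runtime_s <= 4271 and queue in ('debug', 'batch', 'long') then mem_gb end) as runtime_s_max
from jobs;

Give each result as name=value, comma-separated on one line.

done_sum=1260, runtime_s_max=207

[done_sum: state <> 'done' or runtime_s > 3001]
job_id=1: ✓ → 208
job_id=2: ✓ → 31
job_id=3: ✓ → 145
job_id=4: ✓ → 10
job_id=5: ✓ → 163
job_id=6: ✓ → 238
job_id=7: ✓ → 29
job_id=8: ✓ → 229
job_id=9: ✓ → 207
done_sum = 208 + 31 + 145 + 10 + 163 + 238 + 29 + 229 + 207 = 1260
—
[runtime_s_max: runtime_s <= 4271 and queue in ('debug', 'batch', 'long')]
job_id=1: ✗
job_id=2: ✓ → 31
job_id=3: ✗
job_id=4: ✗
job_id=5: ✗
job_id=6: ✗
job_id=7: ✓ → 29
job_id=8: ✗
job_id=9: ✓ → 207
runtime_s_max = MAX(31, 29, 207) = 207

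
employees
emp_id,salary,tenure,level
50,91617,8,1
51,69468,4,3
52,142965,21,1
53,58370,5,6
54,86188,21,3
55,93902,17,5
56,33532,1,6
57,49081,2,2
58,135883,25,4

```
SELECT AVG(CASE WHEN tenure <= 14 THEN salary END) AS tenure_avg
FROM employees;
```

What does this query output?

60413.6

emp_id=50: ✓ → 91617
emp_id=51: ✓ → 69468
emp_id=52: ✗
emp_id=53: ✓ → 58370
emp_id=54: ✗
emp_id=55: ✗
emp_id=56: ✓ → 33532
emp_id=57: ✓ → 49081
emp_id=58: ✗
tenure_avg = (91617 + 69468 + 58370 + 33532 + 49081) / 5 = 60413.6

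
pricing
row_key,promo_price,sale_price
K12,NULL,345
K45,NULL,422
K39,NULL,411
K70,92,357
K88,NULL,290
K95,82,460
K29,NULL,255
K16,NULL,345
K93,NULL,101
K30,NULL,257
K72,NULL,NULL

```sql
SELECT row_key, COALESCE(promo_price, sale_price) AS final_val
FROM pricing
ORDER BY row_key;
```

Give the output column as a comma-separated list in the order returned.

345, 345, 255, 257, 411, 422, 92, NULL, 290, 101, 82

row_key=K12: promo_price=NULL, sale_price=345 → 345
row_key=K16: promo_price=NULL, sale_price=345 → 345
row_key=K29: promo_price=NULL, sale_price=255 → 255
row_key=K30: promo_price=NULL, sale_price=257 → 257
row_key=K39: promo_price=NULL, sale_price=411 → 411
row_key=K45: promo_price=NULL, sale_price=422 → 422
row_key=K70: promo_price=92 → 92
row_key=K72: promo_price=NULL, sale_price=NULL (all NULL) → NULL
row_key=K88: promo_price=NULL, sale_price=290 → 290
row_key=K93: promo_price=NULL, sale_price=101 → 101
row_key=K95: promo_price=82 → 82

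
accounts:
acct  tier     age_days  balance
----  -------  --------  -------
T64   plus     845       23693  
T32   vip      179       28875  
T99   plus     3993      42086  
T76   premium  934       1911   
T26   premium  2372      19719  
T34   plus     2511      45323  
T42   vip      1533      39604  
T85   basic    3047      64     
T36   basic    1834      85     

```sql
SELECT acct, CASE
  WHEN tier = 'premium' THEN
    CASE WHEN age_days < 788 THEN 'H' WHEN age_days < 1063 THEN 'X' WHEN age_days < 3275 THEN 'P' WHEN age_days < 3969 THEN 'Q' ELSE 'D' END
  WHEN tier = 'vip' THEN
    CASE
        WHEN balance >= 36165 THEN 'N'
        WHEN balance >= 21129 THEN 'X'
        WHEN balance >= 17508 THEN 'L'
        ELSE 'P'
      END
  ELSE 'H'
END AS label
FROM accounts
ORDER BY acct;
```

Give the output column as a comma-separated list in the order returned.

P, X, H, H, N, H, X, H, H

acct=T26: tier='premium' → inner[age_days < 3275] → P
acct=T32: tier='vip' → inner[balance >= 21129] → X
acct=T34: tier='plus' → outer ELSE → H
acct=T36: tier='basic' → outer ELSE → H
acct=T42: tier='vip' → inner[balance >= 36165] → N
acct=T64: tier='plus' → outer ELSE → H
acct=T76: tier='premium' → inner[age_days < 1063] → X
acct=T85: tier='basic' → outer ELSE → H
acct=T99: tier='plus' → outer ELSE → H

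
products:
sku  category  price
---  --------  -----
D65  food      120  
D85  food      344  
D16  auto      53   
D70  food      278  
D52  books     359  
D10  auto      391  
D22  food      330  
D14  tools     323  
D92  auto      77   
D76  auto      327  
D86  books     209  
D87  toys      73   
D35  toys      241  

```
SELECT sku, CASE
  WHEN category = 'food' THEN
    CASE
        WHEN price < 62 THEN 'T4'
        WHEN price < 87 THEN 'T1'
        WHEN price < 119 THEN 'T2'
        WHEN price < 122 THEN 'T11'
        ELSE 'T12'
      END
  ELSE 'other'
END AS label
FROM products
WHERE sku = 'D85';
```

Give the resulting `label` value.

T12

sku = D85: category=food, price=344.
category='food' → inner[ELSE] → T12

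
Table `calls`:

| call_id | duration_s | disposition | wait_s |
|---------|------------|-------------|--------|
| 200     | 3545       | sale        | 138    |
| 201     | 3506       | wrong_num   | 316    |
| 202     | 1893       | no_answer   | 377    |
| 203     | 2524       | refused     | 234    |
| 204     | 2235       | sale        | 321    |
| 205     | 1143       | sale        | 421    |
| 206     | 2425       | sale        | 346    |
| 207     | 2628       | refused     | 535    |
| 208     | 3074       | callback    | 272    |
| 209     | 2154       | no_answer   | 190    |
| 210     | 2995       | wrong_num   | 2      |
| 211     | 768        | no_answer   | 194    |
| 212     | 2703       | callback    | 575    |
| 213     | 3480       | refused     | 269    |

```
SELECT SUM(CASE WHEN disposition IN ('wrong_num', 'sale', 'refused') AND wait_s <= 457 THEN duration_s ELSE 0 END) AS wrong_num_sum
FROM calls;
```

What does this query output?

call_id=200: ✓ → 3545
call_id=201: ✓ → 3506
call_id=202: ✗
call_id=203: ✓ → 2524
call_id=204: ✓ → 2235
call_id=205: ✓ → 1143
call_id=206: ✓ → 2425
call_id=207: ✗
call_id=208: ✗
call_id=209: ✗
call_id=210: ✓ → 2995
call_id=211: ✗
call_id=212: ✗
call_id=213: ✓ → 3480
wrong_num_sum = 3545 + 3506 + 2524 + 2235 + 1143 + 2425 + 2995 + 3480 = 21853

21853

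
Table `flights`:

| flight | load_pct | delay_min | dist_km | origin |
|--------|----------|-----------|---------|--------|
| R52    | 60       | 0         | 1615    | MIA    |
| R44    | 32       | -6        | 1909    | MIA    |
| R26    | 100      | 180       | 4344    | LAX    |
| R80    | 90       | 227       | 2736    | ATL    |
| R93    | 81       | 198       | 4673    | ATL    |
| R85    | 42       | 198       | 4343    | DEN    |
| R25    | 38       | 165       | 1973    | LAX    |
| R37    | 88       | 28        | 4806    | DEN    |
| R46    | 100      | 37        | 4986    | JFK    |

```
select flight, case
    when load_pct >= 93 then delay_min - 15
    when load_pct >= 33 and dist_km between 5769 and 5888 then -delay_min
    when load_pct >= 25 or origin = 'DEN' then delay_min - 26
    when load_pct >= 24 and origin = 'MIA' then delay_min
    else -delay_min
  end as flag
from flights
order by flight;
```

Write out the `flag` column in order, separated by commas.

flight=R25: load_pct >= 25 or origin = 'DEN' → 139
flight=R26: load_pct >= 93 → 165
flight=R37: load_pct >= 25 or origin = 'DEN' → 2
flight=R44: load_pct >= 25 or origin = 'DEN' → -32
flight=R46: load_pct >= 93 → 22
flight=R52: load_pct >= 25 or origin = 'DEN' → -26
flight=R80: load_pct >= 25 or origin = 'DEN' → 201
flight=R85: load_pct >= 25 or origin = 'DEN' → 172
flight=R93: load_pct >= 25 or origin = 'DEN' → 172

139, 165, 2, -32, 22, -26, 201, 172, 172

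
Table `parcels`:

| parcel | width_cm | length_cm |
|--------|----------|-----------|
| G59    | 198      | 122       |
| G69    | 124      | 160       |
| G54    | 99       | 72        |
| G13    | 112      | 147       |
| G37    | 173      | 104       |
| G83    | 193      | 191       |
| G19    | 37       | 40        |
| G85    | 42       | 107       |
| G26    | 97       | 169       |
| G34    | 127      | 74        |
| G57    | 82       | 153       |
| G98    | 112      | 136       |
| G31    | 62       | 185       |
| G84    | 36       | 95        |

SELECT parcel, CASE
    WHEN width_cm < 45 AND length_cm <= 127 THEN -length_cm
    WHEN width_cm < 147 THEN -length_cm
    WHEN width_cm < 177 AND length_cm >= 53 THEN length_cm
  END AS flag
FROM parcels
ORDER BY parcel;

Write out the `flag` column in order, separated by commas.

parcel=G13: width_cm < 147 → -147
parcel=G19: width_cm < 45 AND length_cm <= 127 → -40
parcel=G26: width_cm < 147 → -169
parcel=G31: width_cm < 147 → -185
parcel=G34: width_cm < 147 → -74
parcel=G37: width_cm < 177 AND length_cm >= 53 → 104
parcel=G54: width_cm < 147 → -72
parcel=G57: width_cm < 147 → -153
parcel=G59: (no match → NULL) → NULL
parcel=G69: width_cm < 147 → -160
parcel=G83: (no match → NULL) → NULL
parcel=G84: width_cm < 45 AND length_cm <= 127 → -95
parcel=G85: width_cm < 45 AND length_cm <= 127 → -107
parcel=G98: width_cm < 147 → -136

-147, -40, -169, -185, -74, 104, -72, -153, NULL, -160, NULL, -95, -107, -136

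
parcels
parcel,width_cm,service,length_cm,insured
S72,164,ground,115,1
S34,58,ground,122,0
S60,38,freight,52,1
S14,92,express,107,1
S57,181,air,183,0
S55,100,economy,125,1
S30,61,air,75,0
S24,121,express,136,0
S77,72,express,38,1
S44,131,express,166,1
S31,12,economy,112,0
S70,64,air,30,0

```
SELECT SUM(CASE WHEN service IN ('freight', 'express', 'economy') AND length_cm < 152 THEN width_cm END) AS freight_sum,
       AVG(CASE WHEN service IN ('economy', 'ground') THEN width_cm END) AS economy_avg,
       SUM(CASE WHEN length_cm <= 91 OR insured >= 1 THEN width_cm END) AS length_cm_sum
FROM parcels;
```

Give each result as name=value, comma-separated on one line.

freight_sum=435, economy_avg=83.5, length_cm_sum=722

[freight_sum: service IN ('freight', 'express', 'economy') AND length_cm < 152]
parcel=S72: ✗
parcel=S34: ✗
parcel=S60: ✓ → 38
parcel=S14: ✓ → 92
parcel=S57: ✗
parcel=S55: ✓ → 100
parcel=S30: ✗
parcel=S24: ✓ → 121
parcel=S77: ✓ → 72
parcel=S44: ✗
parcel=S31: ✓ → 12
parcel=S70: ✗
freight_sum = 38 + 92 + 100 + 121 + 72 + 12 = 435
—
[economy_avg: service IN ('economy', 'ground')]
parcel=S72: ✓ → 164
parcel=S34: ✓ → 58
parcel=S60: ✗
parcel=S14: ✗
parcel=S57: ✗
parcel=S55: ✓ → 100
parcel=S30: ✗
parcel=S24: ✗
parcel=S77: ✗
parcel=S44: ✗
parcel=S31: ✓ → 12
parcel=S70: ✗
economy_avg = (164 + 58 + 100 + 12) / 4 = 83.5
—
[length_cm_sum: length_cm <= 91 OR insured >= 1]
parcel=S72: ✓ → 164
parcel=S34: ✗
parcel=S60: ✓ → 38
parcel=S14: ✓ → 92
parcel=S57: ✗
parcel=S55: ✓ → 100
parcel=S30: ✓ → 61
parcel=S24: ✗
parcel=S77: ✓ → 72
parcel=S44: ✓ → 131
parcel=S31: ✗
parcel=S70: ✓ → 64
length_cm_sum = 164 + 38 + 92 + 100 + 61 + 72 + 131 + 64 = 722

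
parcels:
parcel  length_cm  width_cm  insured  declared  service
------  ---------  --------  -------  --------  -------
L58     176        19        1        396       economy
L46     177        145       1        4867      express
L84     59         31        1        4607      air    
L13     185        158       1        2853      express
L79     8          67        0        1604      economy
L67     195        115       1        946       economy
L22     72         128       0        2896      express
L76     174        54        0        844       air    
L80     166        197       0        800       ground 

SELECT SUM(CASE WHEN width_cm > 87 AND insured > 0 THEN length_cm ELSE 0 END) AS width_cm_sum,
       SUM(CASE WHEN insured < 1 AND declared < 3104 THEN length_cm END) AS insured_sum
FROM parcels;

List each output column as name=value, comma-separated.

[width_cm_sum: width_cm > 87 AND insured > 0]
parcel=L58: ✗
parcel=L46: ✓ → 177
parcel=L84: ✗
parcel=L13: ✓ → 185
parcel=L79: ✗
parcel=L67: ✓ → 195
parcel=L22: ✗
parcel=L76: ✗
parcel=L80: ✗
width_cm_sum = 177 + 185 + 195 = 557
—
[insured_sum: insured < 1 AND declared < 3104]
parcel=L58: ✗
parcel=L46: ✗
parcel=L84: ✗
parcel=L13: ✗
parcel=L79: ✓ → 8
parcel=L67: ✗
parcel=L22: ✓ → 72
parcel=L76: ✓ → 174
parcel=L80: ✓ → 166
insured_sum = 8 + 72 + 174 + 166 = 420

width_cm_sum=557, insured_sum=420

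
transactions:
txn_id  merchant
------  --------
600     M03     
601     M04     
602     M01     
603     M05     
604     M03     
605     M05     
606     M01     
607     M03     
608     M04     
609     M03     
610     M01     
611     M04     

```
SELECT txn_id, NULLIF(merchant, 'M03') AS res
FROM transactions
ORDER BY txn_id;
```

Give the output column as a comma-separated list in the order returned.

NULL, M04, M01, M05, NULL, M05, M01, NULL, M04, NULL, M01, M04

txn_id=600: merchant=M03 vs M03: equal → NULL
txn_id=601: merchant=M04 vs M03: differ → M04
txn_id=602: merchant=M01 vs M03: differ → M01
txn_id=603: merchant=M05 vs M03: differ → M05
txn_id=604: merchant=M03 vs M03: equal → NULL
txn_id=605: merchant=M05 vs M03: differ → M05
txn_id=606: merchant=M01 vs M03: differ → M01
txn_id=607: merchant=M03 vs M03: equal → NULL
txn_id=608: merchant=M04 vs M03: differ → M04
txn_id=609: merchant=M03 vs M03: equal → NULL
txn_id=610: merchant=M01 vs M03: differ → M01
txn_id=611: merchant=M04 vs M03: differ → M04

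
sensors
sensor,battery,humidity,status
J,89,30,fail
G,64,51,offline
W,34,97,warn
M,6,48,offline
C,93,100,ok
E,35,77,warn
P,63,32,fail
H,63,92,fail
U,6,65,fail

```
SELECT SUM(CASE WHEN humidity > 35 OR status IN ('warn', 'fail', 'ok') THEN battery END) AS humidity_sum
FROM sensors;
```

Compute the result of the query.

453

sensor=J: ✓ → 89
sensor=G: ✓ → 64
sensor=W: ✓ → 34
sensor=M: ✓ → 6
sensor=C: ✓ → 93
sensor=E: ✓ → 35
sensor=P: ✓ → 63
sensor=H: ✓ → 63
sensor=U: ✓ → 6
humidity_sum = 89 + 64 + 34 + 6 + 93 + 35 + 63 + 63 + 6 = 453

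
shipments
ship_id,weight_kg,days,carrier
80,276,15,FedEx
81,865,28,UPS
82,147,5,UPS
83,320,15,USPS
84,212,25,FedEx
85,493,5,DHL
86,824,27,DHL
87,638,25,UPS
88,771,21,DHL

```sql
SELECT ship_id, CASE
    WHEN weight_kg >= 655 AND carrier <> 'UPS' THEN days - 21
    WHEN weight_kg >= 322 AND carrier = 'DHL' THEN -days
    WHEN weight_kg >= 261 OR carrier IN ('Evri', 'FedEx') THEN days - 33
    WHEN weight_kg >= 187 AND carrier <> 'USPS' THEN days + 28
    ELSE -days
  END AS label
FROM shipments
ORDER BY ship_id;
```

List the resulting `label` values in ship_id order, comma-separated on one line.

ship_id=80: weight_kg >= 261 OR carrier IN ('Evri', 'FedEx') → -18
ship_id=81: weight_kg >= 261 OR carrier IN ('Evri', 'FedEx') → -5
ship_id=82: ELSE → -5
ship_id=83: weight_kg >= 261 OR carrier IN ('Evri', 'FedEx') → -18
ship_id=84: weight_kg >= 261 OR carrier IN ('Evri', 'FedEx') → -8
ship_id=85: weight_kg >= 322 AND carrier = 'DHL' → -5
ship_id=86: weight_kg >= 655 AND carrier <> 'UPS' → 6
ship_id=87: weight_kg >= 261 OR carrier IN ('Evri', 'FedEx') → -8
ship_id=88: weight_kg >= 655 AND carrier <> 'UPS' → 0

-18, -5, -5, -18, -8, -5, 6, -8, 0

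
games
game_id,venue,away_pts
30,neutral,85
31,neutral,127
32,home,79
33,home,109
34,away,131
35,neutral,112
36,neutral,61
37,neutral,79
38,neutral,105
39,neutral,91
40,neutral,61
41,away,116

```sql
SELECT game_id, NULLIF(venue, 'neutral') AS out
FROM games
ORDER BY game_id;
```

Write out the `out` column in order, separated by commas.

game_id=30: venue=neutral vs neutral: equal → NULL
game_id=31: venue=neutral vs neutral: equal → NULL
game_id=32: venue=home vs neutral: differ → home
game_id=33: venue=home vs neutral: differ → home
game_id=34: venue=away vs neutral: differ → away
game_id=35: venue=neutral vs neutral: equal → NULL
game_id=36: venue=neutral vs neutral: equal → NULL
game_id=37: venue=neutral vs neutral: equal → NULL
game_id=38: venue=neutral vs neutral: equal → NULL
game_id=39: venue=neutral vs neutral: equal → NULL
game_id=40: venue=neutral vs neutral: equal → NULL
game_id=41: venue=away vs neutral: differ → away

NULL, NULL, home, home, away, NULL, NULL, NULL, NULL, NULL, NULL, away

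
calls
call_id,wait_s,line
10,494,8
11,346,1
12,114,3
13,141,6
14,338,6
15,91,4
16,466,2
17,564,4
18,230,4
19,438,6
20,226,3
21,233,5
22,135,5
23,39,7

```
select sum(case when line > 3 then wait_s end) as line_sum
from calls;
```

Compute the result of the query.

call_id=10: ✓ → 494
call_id=11: ✗
call_id=12: ✗
call_id=13: ✓ → 141
call_id=14: ✓ → 338
call_id=15: ✓ → 91
call_id=16: ✗
call_id=17: ✓ → 564
call_id=18: ✓ → 230
call_id=19: ✓ → 438
call_id=20: ✗
call_id=21: ✓ → 233
call_id=22: ✓ → 135
call_id=23: ✓ → 39
line_sum = 494 + 141 + 338 + 91 + 564 + 230 + 438 + 233 + 135 + 39 = 2703

2703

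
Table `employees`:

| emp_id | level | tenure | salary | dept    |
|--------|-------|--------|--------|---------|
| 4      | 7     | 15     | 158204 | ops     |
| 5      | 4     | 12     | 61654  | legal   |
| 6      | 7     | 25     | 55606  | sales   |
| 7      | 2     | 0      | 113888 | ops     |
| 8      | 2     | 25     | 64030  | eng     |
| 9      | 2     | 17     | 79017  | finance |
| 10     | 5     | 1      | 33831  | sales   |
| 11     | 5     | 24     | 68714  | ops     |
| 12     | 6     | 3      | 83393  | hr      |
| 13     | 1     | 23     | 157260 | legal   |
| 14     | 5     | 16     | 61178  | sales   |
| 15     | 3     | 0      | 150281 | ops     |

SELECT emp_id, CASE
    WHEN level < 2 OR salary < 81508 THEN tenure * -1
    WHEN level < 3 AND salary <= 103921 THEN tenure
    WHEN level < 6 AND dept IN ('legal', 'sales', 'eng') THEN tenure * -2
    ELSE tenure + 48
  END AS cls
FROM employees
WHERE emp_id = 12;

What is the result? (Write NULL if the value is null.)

emp_id = 12: level=6, tenure=3, salary=83393, dept=hr.
level < 2 OR salary < 81508 → false
level < 3 AND salary <= 103921 → false
level < 6 AND dept IN ('legal', 'sales', 'eng') → false
No prior WHEN matched → ELSE → 51

51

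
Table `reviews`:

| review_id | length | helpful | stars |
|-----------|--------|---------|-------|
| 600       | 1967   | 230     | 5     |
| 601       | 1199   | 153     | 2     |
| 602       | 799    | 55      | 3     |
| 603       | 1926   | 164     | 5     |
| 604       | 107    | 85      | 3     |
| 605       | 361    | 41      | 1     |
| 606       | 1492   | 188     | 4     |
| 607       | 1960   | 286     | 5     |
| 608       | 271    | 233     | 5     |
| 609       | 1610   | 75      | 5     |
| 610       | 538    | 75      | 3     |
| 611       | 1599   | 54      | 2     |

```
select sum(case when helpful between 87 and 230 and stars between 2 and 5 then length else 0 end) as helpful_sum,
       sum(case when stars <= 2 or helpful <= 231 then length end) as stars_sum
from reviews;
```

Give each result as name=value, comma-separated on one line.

helpful_sum=6584, stars_sum=11598

[helpful_sum: helpful between 87 and 230 and stars between 2 and 5]
review_id=600: ✓ → 1967
review_id=601: ✓ → 1199
review_id=602: ✗
review_id=603: ✓ → 1926
review_id=604: ✗
review_id=605: ✗
review_id=606: ✓ → 1492
review_id=607: ✗
review_id=608: ✗
review_id=609: ✗
review_id=610: ✗
review_id=611: ✗
helpful_sum = 1967 + 1199 + 1926 + 1492 = 6584
—
[stars_sum: stars <= 2 or helpful <= 231]
review_id=600: ✓ → 1967
review_id=601: ✓ → 1199
review_id=602: ✓ → 799
review_id=603: ✓ → 1926
review_id=604: ✓ → 107
review_id=605: ✓ → 361
review_id=606: ✓ → 1492
review_id=607: ✗
review_id=608: ✗
review_id=609: ✓ → 1610
review_id=610: ✓ → 538
review_id=611: ✓ → 1599
stars_sum = 1967 + 1199 + 799 + 1926 + 107 + 361 + 1492 + 1610 + 538 + 1599 = 11598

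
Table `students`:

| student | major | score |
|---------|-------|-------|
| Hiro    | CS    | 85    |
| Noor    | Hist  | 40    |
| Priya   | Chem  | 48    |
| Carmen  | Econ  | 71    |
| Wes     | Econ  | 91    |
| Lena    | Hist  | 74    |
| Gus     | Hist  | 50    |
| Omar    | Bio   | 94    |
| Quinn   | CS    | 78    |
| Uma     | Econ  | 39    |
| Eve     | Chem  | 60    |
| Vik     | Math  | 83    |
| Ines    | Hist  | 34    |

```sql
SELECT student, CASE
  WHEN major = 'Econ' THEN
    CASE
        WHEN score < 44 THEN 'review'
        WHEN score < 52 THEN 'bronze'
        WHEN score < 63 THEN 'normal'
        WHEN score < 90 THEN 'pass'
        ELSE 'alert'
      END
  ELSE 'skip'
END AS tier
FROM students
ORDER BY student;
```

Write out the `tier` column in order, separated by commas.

student=Carmen: major='Econ' → inner[score < 90] → pass
student=Eve: major='Chem' → outer ELSE → skip
student=Gus: major='Hist' → outer ELSE → skip
student=Hiro: major='CS' → outer ELSE → skip
student=Ines: major='Hist' → outer ELSE → skip
student=Lena: major='Hist' → outer ELSE → skip
student=Noor: major='Hist' → outer ELSE → skip
student=Omar: major='Bio' → outer ELSE → skip
student=Priya: major='Chem' → outer ELSE → skip
student=Quinn: major='CS' → outer ELSE → skip
student=Uma: major='Econ' → inner[score < 44] → review
student=Vik: major='Math' → outer ELSE → skip
student=Wes: major='Econ' → inner[ELSE] → alert

pass, skip, skip, skip, skip, skip, skip, skip, skip, skip, review, skip, alert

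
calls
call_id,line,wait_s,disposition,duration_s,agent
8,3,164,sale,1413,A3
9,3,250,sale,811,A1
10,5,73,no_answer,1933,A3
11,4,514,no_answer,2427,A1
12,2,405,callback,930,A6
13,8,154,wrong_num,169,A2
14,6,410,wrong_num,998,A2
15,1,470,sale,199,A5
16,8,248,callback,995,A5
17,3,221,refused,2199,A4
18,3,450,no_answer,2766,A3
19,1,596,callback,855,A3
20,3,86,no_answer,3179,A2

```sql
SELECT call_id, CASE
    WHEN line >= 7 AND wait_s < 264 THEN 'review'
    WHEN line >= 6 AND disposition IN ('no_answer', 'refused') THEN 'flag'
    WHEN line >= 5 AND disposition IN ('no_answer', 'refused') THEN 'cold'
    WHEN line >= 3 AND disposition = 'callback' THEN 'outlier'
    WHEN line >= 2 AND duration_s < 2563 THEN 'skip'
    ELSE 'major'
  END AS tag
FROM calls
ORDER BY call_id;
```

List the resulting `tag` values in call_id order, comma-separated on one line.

skip, skip, cold, skip, skip, review, skip, major, review, skip, major, major, major

call_id=8: line >= 2 AND duration_s < 2563 → skip
call_id=9: line >= 2 AND duration_s < 2563 → skip
call_id=10: line >= 5 AND disposition IN ('no_answer', 'refused') → cold
call_id=11: line >= 2 AND duration_s < 2563 → skip
call_id=12: line >= 2 AND duration_s < 2563 → skip
call_id=13: line >= 7 AND wait_s < 264 → review
call_id=14: line >= 2 AND duration_s < 2563 → skip
call_id=15: ELSE → major
call_id=16: line >= 7 AND wait_s < 264 → review
call_id=17: line >= 2 AND duration_s < 2563 → skip
call_id=18: ELSE → major
call_id=19: ELSE → major
call_id=20: ELSE → major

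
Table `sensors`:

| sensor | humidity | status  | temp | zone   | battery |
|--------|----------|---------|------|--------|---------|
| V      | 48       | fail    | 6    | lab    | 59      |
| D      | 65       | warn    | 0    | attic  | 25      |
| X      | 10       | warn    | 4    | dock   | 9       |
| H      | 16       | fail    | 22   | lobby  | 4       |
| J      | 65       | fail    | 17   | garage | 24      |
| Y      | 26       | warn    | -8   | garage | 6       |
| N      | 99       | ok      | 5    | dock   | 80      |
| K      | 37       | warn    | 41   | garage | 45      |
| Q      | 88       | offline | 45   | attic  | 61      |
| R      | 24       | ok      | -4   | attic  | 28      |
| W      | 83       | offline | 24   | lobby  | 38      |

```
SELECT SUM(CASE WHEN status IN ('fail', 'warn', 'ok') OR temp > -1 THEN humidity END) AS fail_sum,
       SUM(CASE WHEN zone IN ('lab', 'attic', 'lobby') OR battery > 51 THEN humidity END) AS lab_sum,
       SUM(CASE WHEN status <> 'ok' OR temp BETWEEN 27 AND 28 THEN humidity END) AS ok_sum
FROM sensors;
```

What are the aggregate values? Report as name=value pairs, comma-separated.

[fail_sum: status IN ('fail', 'warn', 'ok') OR temp > -1]
sensor=V: ✓ → 48
sensor=D: ✓ → 65
sensor=X: ✓ → 10
sensor=H: ✓ → 16
sensor=J: ✓ → 65
sensor=Y: ✓ → 26
sensor=N: ✓ → 99
sensor=K: ✓ → 37
sensor=Q: ✓ → 88
sensor=R: ✓ → 24
sensor=W: ✓ → 83
fail_sum = 48 + 65 + 10 + 16 + 65 + 26 + 99 + 37 + 88 + 24 + 83 = 561
—
[lab_sum: zone IN ('lab', 'attic', 'lobby') OR battery > 51]
sensor=V: ✓ → 48
sensor=D: ✓ → 65
sensor=X: ✗
sensor=H: ✓ → 16
sensor=J: ✗
sensor=Y: ✗
sensor=N: ✓ → 99
sensor=K: ✗
sensor=Q: ✓ → 88
sensor=R: ✓ → 24
sensor=W: ✓ → 83
lab_sum = 48 + 65 + 16 + 99 + 88 + 24 + 83 = 423
—
[ok_sum: status <> 'ok' OR temp BETWEEN 27 AND 28]
sensor=V: ✓ → 48
sensor=D: ✓ → 65
sensor=X: ✓ → 10
sensor=H: ✓ → 16
sensor=J: ✓ → 65
sensor=Y: ✓ → 26
sensor=N: ✗
sensor=K: ✓ → 37
sensor=Q: ✓ → 88
sensor=R: ✗
sensor=W: ✓ → 83
ok_sum = 48 + 65 + 10 + 16 + 65 + 26 + 37 + 88 + 83 = 438

fail_sum=561, lab_sum=423, ok_sum=438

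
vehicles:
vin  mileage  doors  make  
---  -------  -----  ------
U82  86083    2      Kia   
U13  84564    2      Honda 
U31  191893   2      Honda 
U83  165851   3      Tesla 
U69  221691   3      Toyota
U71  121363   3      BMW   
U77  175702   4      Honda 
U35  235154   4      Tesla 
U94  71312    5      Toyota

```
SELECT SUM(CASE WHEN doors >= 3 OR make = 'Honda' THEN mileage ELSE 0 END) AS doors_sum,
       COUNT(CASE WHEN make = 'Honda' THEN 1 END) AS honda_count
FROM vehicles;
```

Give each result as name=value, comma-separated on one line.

doors_sum=1267530, honda_count=3

[doors_sum: doors >= 3 OR make = 'Honda']
vin=U82: ✗
vin=U13: ✓ → 84564
vin=U31: ✓ → 191893
vin=U83: ✓ → 165851
vin=U69: ✓ → 221691
vin=U71: ✓ → 121363
vin=U77: ✓ → 175702
vin=U35: ✓ → 235154
vin=U94: ✓ → 71312
doors_sum = 84564 + 191893 + 165851 + 221691 + 121363 + 175702 + 235154 + 71312 = 1267530
—
[honda_count: make = 'Honda']
vin=U82: ✗
vin=U13: ✓ → 1
vin=U31: ✓ → 1
vin=U83: ✗
vin=U69: ✗
vin=U71: ✗
vin=U77: ✓ → 1
vin=U35: ✗
vin=U94: ✗
honda_count = COUNT(1, 1, 1) = 3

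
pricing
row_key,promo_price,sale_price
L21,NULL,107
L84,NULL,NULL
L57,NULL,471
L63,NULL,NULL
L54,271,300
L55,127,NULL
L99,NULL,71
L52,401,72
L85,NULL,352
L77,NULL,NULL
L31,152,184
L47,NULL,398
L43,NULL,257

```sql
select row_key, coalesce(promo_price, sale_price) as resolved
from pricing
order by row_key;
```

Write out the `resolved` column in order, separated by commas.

107, 152, 257, 398, 401, 271, 127, 471, NULL, NULL, NULL, 352, 71

row_key=L21: promo_price=NULL, sale_price=107 → 107
row_key=L31: promo_price=152 → 152
row_key=L43: promo_price=NULL, sale_price=257 → 257
row_key=L47: promo_price=NULL, sale_price=398 → 398
row_key=L52: promo_price=401 → 401
row_key=L54: promo_price=271 → 271
row_key=L55: promo_price=127 → 127
row_key=L57: promo_price=NULL, sale_price=471 → 471
row_key=L63: promo_price=NULL, sale_price=NULL (all NULL) → NULL
row_key=L77: promo_price=NULL, sale_price=NULL (all NULL) → NULL
row_key=L84: promo_price=NULL, sale_price=NULL (all NULL) → NULL
row_key=L85: promo_price=NULL, sale_price=352 → 352
row_key=L99: promo_price=NULL, sale_price=71 → 71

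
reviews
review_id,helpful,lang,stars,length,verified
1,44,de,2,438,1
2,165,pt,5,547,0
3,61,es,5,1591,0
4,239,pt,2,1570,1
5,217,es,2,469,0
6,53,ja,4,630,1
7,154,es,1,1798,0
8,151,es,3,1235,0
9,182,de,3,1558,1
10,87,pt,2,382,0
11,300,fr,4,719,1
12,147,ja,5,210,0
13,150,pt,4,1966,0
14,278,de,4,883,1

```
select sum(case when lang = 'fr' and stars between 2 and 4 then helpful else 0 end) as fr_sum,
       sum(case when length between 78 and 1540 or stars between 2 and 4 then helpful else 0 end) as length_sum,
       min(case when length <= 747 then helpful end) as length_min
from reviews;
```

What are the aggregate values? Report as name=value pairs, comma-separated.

fr_sum=300, length_sum=2013, length_min=44

[fr_sum: lang = 'fr' and stars between 2 and 4]
review_id=1: ✗
review_id=2: ✗
review_id=3: ✗
review_id=4: ✗
review_id=5: ✗
review_id=6: ✗
review_id=7: ✗
review_id=8: ✗
review_id=9: ✗
review_id=10: ✗
review_id=11: ✓ → 300
review_id=12: ✗
review_id=13: ✗
review_id=14: ✗
fr_sum = 300
—
[length_sum: length between 78 and 1540 or stars between 2 and 4]
review_id=1: ✓ → 44
review_id=2: ✓ → 165
review_id=3: ✗
review_id=4: ✓ → 239
review_id=5: ✓ → 217
review_id=6: ✓ → 53
review_id=7: ✗
review_id=8: ✓ → 151
review_id=9: ✓ → 182
review_id=10: ✓ → 87
review_id=11: ✓ → 300
review_id=12: ✓ → 147
review_id=13: ✓ → 150
review_id=14: ✓ → 278
length_sum = 44 + 165 + 239 + 217 + 53 + 151 + 182 + 87 + 300 + 147 + 150 + 278 = 2013
—
[length_min: length <= 747]
review_id=1: ✓ → 44
review_id=2: ✓ → 165
review_id=3: ✗
review_id=4: ✗
review_id=5: ✓ → 217
review_id=6: ✓ → 53
review_id=7: ✗
review_id=8: ✗
review_id=9: ✗
review_id=10: ✓ → 87
review_id=11: ✓ → 300
review_id=12: ✓ → 147
review_id=13: ✗
review_id=14: ✗
length_min = MIN(44, 165, 217, 53, 87, 300, 147) = 44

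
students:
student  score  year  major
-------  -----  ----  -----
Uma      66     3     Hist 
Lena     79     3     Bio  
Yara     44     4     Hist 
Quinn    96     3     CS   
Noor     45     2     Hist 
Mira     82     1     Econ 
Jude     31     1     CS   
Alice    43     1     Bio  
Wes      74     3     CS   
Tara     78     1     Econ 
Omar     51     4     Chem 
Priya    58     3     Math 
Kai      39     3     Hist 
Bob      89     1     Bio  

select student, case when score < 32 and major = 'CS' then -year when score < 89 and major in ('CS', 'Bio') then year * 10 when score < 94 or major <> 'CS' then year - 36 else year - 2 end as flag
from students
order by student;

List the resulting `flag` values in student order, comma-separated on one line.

10, -35, -1, -33, 30, -35, -34, -32, -33, 1, -35, -33, 30, -32

student=Alice: score < 89 and major in ('CS', 'Bio') → 10
student=Bob: score < 94 or major <> 'CS' → -35
student=Jude: score < 32 and major = 'CS' → -1
student=Kai: score < 94 or major <> 'CS' → -33
student=Lena: score < 89 and major in ('CS', 'Bio') → 30
student=Mira: score < 94 or major <> 'CS' → -35
student=Noor: score < 94 or major <> 'CS' → -34
student=Omar: score < 94 or major <> 'CS' → -32
student=Priya: score < 94 or major <> 'CS' → -33
student=Quinn: ELSE → 1
student=Tara: score < 94 or major <> 'CS' → -35
student=Uma: score < 94 or major <> 'CS' → -33
student=Wes: score < 89 and major in ('CS', 'Bio') → 30
student=Yara: score < 94 or major <> 'CS' → -32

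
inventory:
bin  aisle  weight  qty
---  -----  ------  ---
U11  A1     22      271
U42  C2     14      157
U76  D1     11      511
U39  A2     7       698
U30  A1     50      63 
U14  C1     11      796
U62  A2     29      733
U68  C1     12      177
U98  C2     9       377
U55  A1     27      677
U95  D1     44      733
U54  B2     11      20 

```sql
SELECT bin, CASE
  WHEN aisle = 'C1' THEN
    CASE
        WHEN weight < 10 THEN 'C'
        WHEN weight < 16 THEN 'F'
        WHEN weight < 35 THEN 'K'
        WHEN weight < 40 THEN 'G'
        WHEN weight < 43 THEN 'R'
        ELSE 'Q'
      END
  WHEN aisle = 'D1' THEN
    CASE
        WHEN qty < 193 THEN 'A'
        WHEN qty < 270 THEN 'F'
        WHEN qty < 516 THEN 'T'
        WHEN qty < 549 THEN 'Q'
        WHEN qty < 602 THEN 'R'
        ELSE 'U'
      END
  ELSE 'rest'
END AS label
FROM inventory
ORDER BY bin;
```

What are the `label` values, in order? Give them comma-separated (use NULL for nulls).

rest, F, rest, rest, rest, rest, rest, rest, F, T, U, rest

bin=U11: aisle='A1' → outer ELSE → rest
bin=U14: aisle='C1' → inner[weight < 16] → F
bin=U30: aisle='A1' → outer ELSE → rest
bin=U39: aisle='A2' → outer ELSE → rest
bin=U42: aisle='C2' → outer ELSE → rest
bin=U54: aisle='B2' → outer ELSE → rest
bin=U55: aisle='A1' → outer ELSE → rest
bin=U62: aisle='A2' → outer ELSE → rest
bin=U68: aisle='C1' → inner[weight < 16] → F
bin=U76: aisle='D1' → inner[qty < 516] → T
bin=U95: aisle='D1' → inner[ELSE] → U
bin=U98: aisle='C2' → outer ELSE → rest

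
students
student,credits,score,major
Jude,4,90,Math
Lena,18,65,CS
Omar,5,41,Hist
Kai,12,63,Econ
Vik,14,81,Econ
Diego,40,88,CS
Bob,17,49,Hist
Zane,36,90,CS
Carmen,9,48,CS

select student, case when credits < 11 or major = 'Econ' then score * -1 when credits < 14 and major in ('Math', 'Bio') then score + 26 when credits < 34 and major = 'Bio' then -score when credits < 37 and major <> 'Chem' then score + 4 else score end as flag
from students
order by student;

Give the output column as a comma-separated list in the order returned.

53, -48, 88, -90, -63, 69, -41, -81, 94

student=Bob: credits < 37 and major <> 'Chem' → 53
student=Carmen: credits < 11 or major = 'Econ' → -48
student=Diego: ELSE → 88
student=Jude: credits < 11 or major = 'Econ' → -90
student=Kai: credits < 11 or major = 'Econ' → -63
student=Lena: credits < 37 and major <> 'Chem' → 69
student=Omar: credits < 11 or major = 'Econ' → -41
student=Vik: credits < 11 or major = 'Econ' → -81
student=Zane: credits < 37 and major <> 'Chem' → 94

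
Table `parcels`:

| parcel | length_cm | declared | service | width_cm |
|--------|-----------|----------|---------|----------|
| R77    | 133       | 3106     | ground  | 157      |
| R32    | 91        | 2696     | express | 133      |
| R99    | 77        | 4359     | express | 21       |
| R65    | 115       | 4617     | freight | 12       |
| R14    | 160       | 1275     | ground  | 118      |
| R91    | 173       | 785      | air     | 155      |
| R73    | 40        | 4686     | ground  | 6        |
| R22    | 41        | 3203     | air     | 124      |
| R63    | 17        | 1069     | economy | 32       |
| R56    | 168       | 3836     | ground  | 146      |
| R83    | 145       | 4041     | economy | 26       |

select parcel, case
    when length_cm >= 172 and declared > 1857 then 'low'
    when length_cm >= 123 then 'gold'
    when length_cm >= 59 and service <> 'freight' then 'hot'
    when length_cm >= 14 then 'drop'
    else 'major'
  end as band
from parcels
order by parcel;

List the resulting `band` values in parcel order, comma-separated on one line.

parcel=R14: length_cm >= 123 → gold
parcel=R22: length_cm >= 14 → drop
parcel=R32: length_cm >= 59 and service <> 'freight' → hot
parcel=R56: length_cm >= 123 → gold
parcel=R63: length_cm >= 14 → drop
parcel=R65: length_cm >= 14 → drop
parcel=R73: length_cm >= 14 → drop
parcel=R77: length_cm >= 123 → gold
parcel=R83: length_cm >= 123 → gold
parcel=R91: length_cm >= 123 → gold
parcel=R99: length_cm >= 59 and service <> 'freight' → hot

gold, drop, hot, gold, drop, drop, drop, gold, gold, gold, hot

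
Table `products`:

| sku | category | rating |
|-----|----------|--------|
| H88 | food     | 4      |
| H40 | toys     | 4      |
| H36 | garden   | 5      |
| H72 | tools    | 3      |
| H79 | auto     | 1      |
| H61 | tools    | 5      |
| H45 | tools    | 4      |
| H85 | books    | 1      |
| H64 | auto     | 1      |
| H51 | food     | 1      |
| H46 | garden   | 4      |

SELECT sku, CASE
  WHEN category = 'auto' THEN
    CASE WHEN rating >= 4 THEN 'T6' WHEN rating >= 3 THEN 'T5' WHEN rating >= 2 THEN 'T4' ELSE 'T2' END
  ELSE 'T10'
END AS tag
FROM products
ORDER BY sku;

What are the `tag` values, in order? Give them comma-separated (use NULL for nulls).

sku=H36: category='garden' → outer ELSE → T10
sku=H40: category='toys' → outer ELSE → T10
sku=H45: category='tools' → outer ELSE → T10
sku=H46: category='garden' → outer ELSE → T10
sku=H51: category='food' → outer ELSE → T10
sku=H61: category='tools' → outer ELSE → T10
sku=H64: category='auto' → inner[ELSE] → T2
sku=H72: category='tools' → outer ELSE → T10
sku=H79: category='auto' → inner[ELSE] → T2
sku=H85: category='books' → outer ELSE → T10
sku=H88: category='food' → outer ELSE → T10

T10, T10, T10, T10, T10, T10, T2, T10, T2, T10, T10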